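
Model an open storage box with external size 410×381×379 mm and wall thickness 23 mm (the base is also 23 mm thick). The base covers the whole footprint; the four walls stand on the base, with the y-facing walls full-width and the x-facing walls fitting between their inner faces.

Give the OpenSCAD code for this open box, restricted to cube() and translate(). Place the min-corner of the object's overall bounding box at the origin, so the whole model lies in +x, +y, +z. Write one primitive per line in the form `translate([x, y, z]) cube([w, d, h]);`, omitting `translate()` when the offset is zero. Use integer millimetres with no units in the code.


cube([410, 381, 23]);
translate([0, 0, 23]) cube([410, 23, 356]);
translate([0, 358, 23]) cube([410, 23, 356]);
translate([0, 23, 23]) cube([23, 335, 356]);
translate([387, 23, 23]) cube([23, 335, 356]);


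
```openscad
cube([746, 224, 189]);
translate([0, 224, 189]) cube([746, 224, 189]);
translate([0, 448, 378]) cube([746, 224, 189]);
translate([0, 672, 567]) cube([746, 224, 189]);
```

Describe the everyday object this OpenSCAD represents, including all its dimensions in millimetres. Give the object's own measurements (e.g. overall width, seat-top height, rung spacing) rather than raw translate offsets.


A straight staircase of 4 solid steps. Each step is 746 mm wide (x), 224 mm deep (y, the going) and 189 mm tall (the rise). The first step rests on the floor; each subsequent step sits one going further in +y and one rise higher in +z, directly behind and above the previous step with no overlap.


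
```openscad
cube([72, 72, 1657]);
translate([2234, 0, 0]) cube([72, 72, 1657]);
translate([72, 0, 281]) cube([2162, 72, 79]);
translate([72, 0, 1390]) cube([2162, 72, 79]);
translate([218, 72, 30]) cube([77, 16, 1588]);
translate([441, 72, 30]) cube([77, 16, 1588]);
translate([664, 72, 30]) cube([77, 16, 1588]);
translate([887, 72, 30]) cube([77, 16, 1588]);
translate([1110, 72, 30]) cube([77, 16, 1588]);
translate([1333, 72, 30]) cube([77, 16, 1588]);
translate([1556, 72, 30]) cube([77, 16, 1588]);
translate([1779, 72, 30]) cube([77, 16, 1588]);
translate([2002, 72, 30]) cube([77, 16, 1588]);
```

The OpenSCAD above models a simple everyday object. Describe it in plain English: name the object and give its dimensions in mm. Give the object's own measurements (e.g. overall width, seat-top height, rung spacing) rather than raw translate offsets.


A fence section. Two 72×72 mm posts, 1657 mm tall, stand on the floor with a clear span of 2162 mm between their inner faces. Two horizontal rails of 72×79 mm section span the gap between the posts with their undersides at z = 281 mm and z = 1390 mm, flush with the posts' −y face. 9 pickets, each 77 mm wide, 16 mm thick and 1588 mm tall, are fixed to the +y face of the rails with their bottoms at z = 30 mm, spaced across the span with a 146 mm gap after the −x post and between neighbouring pickets, with 155 mm left before the +x post.


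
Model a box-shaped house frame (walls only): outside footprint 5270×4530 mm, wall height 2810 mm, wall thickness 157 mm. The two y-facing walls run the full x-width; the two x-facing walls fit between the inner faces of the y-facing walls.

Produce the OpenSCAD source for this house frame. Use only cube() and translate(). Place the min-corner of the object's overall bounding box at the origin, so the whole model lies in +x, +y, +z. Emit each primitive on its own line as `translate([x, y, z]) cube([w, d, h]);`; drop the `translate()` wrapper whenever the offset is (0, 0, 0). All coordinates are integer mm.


cube([5270, 157, 2810]);
translate([0, 4373, 0]) cube([5270, 157, 2810]);
translate([0, 157, 0]) cube([157, 4216, 2810]);
translate([5113, 157, 0]) cube([157, 4216, 2810]);


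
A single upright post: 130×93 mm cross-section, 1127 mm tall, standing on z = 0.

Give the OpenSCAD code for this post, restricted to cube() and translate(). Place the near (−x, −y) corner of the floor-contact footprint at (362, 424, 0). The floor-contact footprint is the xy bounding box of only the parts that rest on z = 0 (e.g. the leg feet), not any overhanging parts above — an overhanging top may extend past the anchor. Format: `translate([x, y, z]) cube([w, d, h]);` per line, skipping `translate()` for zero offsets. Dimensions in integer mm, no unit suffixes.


translate([362, 424, 0]) cube([130, 93, 1127]);


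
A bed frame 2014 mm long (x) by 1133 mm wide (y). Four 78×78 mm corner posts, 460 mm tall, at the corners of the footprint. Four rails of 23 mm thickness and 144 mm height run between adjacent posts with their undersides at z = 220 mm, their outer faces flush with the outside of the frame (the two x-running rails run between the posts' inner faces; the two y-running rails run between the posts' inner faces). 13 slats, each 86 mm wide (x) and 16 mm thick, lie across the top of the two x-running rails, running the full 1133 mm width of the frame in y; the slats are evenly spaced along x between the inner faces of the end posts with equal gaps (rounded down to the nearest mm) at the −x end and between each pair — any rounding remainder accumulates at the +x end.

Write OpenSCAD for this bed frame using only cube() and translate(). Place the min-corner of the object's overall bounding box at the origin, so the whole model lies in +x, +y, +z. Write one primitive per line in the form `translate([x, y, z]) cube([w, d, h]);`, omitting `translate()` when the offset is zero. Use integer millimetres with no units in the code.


cube([78, 78, 460]);
translate([0, 1055, 0]) cube([78, 78, 460]);
translate([1936, 0, 0]) cube([78, 78, 460]);
translate([1936, 1055, 0]) cube([78, 78, 460]);
translate([78, 0, 220]) cube([1858, 23, 144]);
translate([78, 1110, 220]) cube([1858, 23, 144]);
translate([0, 78, 220]) cube([23, 977, 144]);
translate([1991, 78, 220]) cube([23, 977, 144]);
translate([130, 0, 364]) cube([86, 1133, 16]);
translate([268, 0, 364]) cube([86, 1133, 16]);
translate([406, 0, 364]) cube([86, 1133, 16]);
translate([544, 0, 364]) cube([86, 1133, 16]);
translate([682, 0, 364]) cube([86, 1133, 16]);
translate([820, 0, 364]) cube([86, 1133, 16]);
translate([958, 0, 364]) cube([86, 1133, 16]);
translate([1096, 0, 364]) cube([86, 1133, 16]);
translate([1234, 0, 364]) cube([86, 1133, 16]);
translate([1372, 0, 364]) cube([86, 1133, 16]);
translate([1510, 0, 364]) cube([86, 1133, 16]);
translate([1648, 0, 364]) cube([86, 1133, 16]);
translate([1786, 0, 364]) cube([86, 1133, 16]);


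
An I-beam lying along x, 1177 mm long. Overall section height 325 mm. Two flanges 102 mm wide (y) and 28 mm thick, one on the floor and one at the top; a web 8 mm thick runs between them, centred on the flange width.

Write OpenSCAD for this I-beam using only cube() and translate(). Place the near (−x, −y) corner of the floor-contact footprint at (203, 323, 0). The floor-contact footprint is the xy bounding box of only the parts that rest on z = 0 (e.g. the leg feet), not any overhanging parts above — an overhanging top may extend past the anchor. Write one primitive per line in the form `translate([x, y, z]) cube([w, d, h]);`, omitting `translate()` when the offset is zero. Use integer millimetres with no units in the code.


translate([203, 323, 0]) cube([1177, 102, 28]);
translate([203, 370, 28]) cube([1177, 8, 269]);
translate([203, 323, 297]) cube([1177, 102, 28]);


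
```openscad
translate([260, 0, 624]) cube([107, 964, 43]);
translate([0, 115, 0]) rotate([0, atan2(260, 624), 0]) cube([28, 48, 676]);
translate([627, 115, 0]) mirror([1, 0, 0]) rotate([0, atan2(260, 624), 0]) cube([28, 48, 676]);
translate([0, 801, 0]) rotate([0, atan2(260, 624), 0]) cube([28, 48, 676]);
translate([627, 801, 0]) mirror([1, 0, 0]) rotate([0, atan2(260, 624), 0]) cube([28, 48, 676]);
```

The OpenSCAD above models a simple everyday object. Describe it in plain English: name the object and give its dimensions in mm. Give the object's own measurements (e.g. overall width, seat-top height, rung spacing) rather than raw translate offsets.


A sawhorse. A 107×964×43 mm beam (x, y, z) sits on two A-frame leg pairs. Each pair is two raked legs of 28×48 mm section (48 mm along y) splaying symmetrically in x. Each leg rises 624 mm vertically over 260 mm of horizontal reach and is 676 mm long along its own axis. Every leg's outer bottom edge rests on the floor and its outer top edge meets a bottom edge of the beam — the left legs (tilting toward +x) meet the beam's −x bottom edge, the right legs (their mirror images, tilting toward −x) meet its +x bottom edge — so the leg tops tuck under the beam, the beam's underside is 624 mm above the floor, and the feet are 627 mm apart outside-to-outside with the beam centred between them. The two leg pairs are set in 115 mm from either end of the beam.


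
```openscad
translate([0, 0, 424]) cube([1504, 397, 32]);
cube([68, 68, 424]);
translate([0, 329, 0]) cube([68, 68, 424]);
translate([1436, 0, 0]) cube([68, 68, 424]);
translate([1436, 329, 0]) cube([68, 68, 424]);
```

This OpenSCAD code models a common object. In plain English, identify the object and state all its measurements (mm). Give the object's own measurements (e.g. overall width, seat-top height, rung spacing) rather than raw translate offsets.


A long wooden bench with a 1504 mm (x) × 397 mm (y) seat, 32 mm thick, its top surface 456 mm above the floor. Four 68 mm square legs at the seat corners, flush with the edges, run from z = 0 to the seat underside.


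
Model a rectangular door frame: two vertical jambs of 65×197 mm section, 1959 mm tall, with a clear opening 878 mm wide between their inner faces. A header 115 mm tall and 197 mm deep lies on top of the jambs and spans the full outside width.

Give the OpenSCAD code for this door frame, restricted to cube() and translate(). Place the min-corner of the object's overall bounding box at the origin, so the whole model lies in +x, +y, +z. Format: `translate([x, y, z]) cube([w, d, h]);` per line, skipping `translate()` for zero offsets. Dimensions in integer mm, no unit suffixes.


cube([65, 197, 1959]);
translate([943, 0, 0]) cube([65, 197, 1959]);
translate([0, 0, 1959]) cube([1008, 197, 115]);


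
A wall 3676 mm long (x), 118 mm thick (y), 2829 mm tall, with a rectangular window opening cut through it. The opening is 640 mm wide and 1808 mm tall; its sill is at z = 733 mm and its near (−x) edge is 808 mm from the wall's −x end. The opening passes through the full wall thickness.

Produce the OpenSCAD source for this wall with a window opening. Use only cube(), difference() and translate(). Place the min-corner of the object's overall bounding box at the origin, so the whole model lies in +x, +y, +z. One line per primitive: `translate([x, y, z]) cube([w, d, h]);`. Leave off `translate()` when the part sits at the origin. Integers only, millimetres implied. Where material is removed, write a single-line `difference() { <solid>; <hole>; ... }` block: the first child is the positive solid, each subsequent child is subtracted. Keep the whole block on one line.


difference() { cube([3676, 118, 2829]); translate([808, 0, 733]) cube([640, 118, 1808]); }


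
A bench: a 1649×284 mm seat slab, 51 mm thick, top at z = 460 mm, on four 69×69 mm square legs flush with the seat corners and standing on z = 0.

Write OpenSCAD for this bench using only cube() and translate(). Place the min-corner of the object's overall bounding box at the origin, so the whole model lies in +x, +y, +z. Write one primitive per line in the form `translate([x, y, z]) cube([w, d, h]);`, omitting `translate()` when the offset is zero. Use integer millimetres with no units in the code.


translate([0, 0, 409]) cube([1649, 284, 51]);
cube([69, 69, 409]);
translate([0, 215, 0]) cube([69, 69, 409]);
translate([1580, 0, 0]) cube([69, 69, 409]);
translate([1580, 215, 0]) cube([69, 69, 409]);


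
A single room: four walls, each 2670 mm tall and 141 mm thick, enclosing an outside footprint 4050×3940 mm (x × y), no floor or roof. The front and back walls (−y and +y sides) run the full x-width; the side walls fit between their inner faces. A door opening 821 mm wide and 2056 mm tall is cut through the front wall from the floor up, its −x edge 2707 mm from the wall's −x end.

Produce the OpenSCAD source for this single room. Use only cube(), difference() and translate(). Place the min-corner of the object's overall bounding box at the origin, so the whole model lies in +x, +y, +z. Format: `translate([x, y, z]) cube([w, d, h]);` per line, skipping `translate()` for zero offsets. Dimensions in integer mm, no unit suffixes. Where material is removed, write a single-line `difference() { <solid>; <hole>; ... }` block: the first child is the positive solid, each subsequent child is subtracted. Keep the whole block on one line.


difference() { cube([4050, 141, 2670]); translate([2707, 0, 0]) cube([821, 141, 2056]); }
translate([0, 3799, 0]) cube([4050, 141, 2670]);
translate([0, 141, 0]) cube([141, 3658, 2670]);
translate([3909, 141, 0]) cube([141, 3658, 2670]);


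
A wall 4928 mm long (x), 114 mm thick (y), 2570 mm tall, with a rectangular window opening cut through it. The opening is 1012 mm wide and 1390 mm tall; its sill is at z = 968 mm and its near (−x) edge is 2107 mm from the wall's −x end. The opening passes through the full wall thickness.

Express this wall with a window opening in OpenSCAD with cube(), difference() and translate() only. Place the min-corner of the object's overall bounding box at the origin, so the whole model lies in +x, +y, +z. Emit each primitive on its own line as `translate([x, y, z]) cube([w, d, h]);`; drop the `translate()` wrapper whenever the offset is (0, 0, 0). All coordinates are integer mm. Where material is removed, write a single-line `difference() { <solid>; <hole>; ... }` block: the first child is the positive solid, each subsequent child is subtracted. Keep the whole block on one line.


difference() { cube([4928, 114, 2570]); translate([2107, 0, 968]) cube([1012, 114, 1390]); }


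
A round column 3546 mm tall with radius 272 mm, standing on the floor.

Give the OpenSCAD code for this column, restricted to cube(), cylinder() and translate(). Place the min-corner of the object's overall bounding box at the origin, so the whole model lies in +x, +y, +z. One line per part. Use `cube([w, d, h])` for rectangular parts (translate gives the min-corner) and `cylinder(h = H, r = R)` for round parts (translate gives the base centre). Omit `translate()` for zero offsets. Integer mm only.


translate([272, 272, 0]) cylinder(h = 3546, r = 272);


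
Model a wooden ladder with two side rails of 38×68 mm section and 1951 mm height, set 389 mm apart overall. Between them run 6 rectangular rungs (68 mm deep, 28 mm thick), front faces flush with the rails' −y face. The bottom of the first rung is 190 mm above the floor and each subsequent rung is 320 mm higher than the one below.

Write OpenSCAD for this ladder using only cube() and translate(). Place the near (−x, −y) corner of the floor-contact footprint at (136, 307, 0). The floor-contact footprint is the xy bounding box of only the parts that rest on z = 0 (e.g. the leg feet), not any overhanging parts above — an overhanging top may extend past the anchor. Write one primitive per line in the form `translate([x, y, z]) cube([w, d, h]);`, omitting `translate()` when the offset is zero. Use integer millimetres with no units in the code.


translate([136, 307, 0]) cube([38, 68, 1951]);
translate([487, 307, 0]) cube([38, 68, 1951]);
translate([174, 307, 190]) cube([313, 68, 28]);
translate([174, 307, 510]) cube([313, 68, 28]);
translate([174, 307, 830]) cube([313, 68, 28]);
translate([174, 307, 1150]) cube([313, 68, 28]);
translate([174, 307, 1470]) cube([313, 68, 28]);
translate([174, 307, 1790]) cube([313, 68, 28]);


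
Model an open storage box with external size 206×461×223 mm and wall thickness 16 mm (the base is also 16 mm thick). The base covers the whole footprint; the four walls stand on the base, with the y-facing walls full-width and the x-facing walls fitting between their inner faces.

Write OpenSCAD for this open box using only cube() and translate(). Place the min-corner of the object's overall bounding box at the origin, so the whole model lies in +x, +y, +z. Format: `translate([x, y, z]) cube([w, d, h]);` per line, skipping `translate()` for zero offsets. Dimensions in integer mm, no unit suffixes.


cube([206, 461, 16]);
translate([0, 0, 16]) cube([206, 16, 207]);
translate([0, 445, 16]) cube([206, 16, 207]);
translate([0, 16, 16]) cube([16, 429, 207]);
translate([190, 16, 16]) cube([16, 429, 207]);


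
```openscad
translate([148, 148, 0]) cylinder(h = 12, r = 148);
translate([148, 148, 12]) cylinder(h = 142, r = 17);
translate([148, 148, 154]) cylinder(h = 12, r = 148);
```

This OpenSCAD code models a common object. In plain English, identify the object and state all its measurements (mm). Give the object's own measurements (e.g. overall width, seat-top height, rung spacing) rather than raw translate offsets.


A spool: two coaxial disc flanges of radius 148 mm and thickness 12 mm, joined by a core cylinder of radius 17 mm and height 142 mm. The lower flange rests on z = 0 and the three cylinders share a vertical axis.


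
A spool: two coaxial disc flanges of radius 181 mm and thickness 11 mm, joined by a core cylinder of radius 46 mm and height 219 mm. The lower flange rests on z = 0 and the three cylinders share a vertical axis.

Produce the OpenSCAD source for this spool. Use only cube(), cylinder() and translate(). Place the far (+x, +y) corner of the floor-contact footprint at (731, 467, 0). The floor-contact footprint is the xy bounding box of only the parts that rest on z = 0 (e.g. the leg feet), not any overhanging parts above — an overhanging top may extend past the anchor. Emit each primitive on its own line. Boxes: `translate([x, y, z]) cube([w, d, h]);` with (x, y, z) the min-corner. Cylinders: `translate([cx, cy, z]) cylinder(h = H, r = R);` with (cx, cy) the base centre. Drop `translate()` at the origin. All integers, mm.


translate([550, 286, 0]) cylinder(h = 11, r = 181);
translate([550, 286, 11]) cylinder(h = 219, r = 46);
translate([550, 286, 230]) cylinder(h = 11, r = 181);


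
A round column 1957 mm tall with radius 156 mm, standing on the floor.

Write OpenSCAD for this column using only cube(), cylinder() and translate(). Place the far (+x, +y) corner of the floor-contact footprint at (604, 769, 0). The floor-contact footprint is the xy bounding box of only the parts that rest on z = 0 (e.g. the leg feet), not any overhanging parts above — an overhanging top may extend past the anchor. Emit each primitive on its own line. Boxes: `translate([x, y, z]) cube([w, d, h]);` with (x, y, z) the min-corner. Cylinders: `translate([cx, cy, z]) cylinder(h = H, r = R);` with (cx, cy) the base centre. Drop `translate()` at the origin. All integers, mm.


translate([448, 613, 0]) cylinder(h = 1957, r = 156);


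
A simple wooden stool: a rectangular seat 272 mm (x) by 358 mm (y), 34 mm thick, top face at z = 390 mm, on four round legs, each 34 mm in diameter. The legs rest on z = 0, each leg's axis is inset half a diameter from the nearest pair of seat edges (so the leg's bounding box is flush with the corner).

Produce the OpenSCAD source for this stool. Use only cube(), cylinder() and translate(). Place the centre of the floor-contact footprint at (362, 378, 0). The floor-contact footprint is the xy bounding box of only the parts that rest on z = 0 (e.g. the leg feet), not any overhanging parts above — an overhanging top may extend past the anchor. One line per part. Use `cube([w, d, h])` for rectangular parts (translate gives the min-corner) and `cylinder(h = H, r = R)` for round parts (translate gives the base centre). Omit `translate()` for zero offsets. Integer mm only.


translate([226, 199, 356]) cube([272, 358, 34]);
translate([243, 216, 0]) cylinder(h = 356, r = 17);
translate([481, 216, 0]) cylinder(h = 356, r = 17);
translate([243, 540, 0]) cylinder(h = 356, r = 17);
translate([481, 540, 0]) cylinder(h = 356, r = 17);


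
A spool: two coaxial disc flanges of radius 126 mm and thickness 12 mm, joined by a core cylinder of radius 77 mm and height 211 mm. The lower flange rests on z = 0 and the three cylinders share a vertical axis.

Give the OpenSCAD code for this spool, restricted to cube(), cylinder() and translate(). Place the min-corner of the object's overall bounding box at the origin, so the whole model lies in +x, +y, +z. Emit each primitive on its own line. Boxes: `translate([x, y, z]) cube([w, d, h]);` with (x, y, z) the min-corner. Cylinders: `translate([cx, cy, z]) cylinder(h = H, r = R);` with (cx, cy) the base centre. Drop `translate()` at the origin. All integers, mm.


translate([126, 126, 0]) cylinder(h = 12, r = 126);
translate([126, 126, 12]) cylinder(h = 211, r = 77);
translate([126, 126, 223]) cylinder(h = 12, r = 126);


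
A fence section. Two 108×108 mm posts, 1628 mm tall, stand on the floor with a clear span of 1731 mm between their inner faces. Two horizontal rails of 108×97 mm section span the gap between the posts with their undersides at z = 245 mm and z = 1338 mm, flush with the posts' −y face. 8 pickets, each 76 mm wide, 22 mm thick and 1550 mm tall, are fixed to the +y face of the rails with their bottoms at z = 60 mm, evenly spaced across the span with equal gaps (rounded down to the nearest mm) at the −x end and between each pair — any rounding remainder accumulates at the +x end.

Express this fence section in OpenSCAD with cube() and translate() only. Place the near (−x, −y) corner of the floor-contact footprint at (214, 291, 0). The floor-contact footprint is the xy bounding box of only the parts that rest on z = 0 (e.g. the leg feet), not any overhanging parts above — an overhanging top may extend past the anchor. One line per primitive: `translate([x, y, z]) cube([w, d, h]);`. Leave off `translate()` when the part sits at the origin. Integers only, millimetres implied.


translate([214, 291, 0]) cube([108, 108, 1628]);
translate([2053, 291, 0]) cube([108, 108, 1628]);
translate([322, 291, 245]) cube([1731, 108, 97]);
translate([322, 291, 1338]) cube([1731, 108, 97]);
translate([446, 399, 60]) cube([76, 22, 1550]);
translate([646, 399, 60]) cube([76, 22, 1550]);
translate([846, 399, 60]) cube([76, 22, 1550]);
translate([1046, 399, 60]) cube([76, 22, 1550]);
translate([1246, 399, 60]) cube([76, 22, 1550]);
translate([1446, 399, 60]) cube([76, 22, 1550]);
translate([1646, 399, 60]) cube([76, 22, 1550]);
translate([1846, 399, 60]) cube([76, 22, 1550]);


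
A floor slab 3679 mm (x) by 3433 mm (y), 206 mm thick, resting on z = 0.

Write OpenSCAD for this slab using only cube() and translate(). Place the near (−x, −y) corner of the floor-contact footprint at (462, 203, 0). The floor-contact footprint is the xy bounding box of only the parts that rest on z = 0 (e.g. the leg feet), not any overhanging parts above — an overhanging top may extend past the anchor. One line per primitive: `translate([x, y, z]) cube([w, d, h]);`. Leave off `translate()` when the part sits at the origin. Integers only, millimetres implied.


translate([462, 203, 0]) cube([3679, 3433, 206]);


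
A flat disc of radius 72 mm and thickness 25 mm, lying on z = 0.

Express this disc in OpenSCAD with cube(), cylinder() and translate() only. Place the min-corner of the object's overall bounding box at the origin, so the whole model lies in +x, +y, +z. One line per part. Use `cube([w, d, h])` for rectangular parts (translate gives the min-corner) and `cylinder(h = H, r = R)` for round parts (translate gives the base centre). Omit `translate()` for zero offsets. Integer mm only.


translate([72, 72, 0]) cylinder(h = 25, r = 72);


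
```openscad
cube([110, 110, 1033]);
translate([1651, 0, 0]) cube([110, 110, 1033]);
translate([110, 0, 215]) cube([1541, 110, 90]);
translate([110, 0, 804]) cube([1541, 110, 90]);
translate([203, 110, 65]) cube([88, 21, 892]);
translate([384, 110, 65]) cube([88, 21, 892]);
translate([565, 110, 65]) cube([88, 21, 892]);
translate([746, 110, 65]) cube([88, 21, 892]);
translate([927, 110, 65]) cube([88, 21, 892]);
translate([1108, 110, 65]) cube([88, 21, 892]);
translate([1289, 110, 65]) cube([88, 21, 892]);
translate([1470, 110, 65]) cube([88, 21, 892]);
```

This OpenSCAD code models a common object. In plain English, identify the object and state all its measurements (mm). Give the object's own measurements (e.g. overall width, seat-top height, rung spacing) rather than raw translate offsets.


A fence section. Two 110×110 mm posts, 1033 mm tall, stand on the floor with a clear span of 1541 mm between their inner faces. Two horizontal rails of 110×90 mm section span the gap between the posts with their undersides at z = 215 mm and z = 804 mm, flush with the posts' −y face. 8 pickets, each 88 mm wide, 21 mm thick and 892 mm tall, are fixed to the +y face of the rails with their bottoms at z = 65 mm, spaced across the span with a 93 mm gap after the −x post and between neighbouring pickets and before the +x post.


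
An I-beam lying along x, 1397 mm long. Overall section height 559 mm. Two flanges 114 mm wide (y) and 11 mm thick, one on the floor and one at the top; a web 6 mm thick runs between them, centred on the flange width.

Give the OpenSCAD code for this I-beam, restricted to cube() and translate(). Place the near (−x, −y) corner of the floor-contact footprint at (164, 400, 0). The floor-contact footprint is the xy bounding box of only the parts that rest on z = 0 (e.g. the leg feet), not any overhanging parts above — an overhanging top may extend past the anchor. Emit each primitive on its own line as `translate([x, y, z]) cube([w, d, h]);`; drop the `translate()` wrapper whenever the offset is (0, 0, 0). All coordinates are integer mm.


translate([164, 400, 0]) cube([1397, 114, 11]);
translate([164, 454, 11]) cube([1397, 6, 537]);
translate([164, 400, 548]) cube([1397, 114, 11]);


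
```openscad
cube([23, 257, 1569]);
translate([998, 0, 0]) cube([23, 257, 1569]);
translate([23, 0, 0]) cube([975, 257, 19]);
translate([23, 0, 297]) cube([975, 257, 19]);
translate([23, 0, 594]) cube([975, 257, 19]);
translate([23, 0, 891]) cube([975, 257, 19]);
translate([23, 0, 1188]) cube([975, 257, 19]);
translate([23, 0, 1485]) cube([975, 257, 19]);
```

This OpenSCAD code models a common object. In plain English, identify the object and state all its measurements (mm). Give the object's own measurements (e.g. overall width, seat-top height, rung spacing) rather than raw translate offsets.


An open bookshelf. Two side panels, each 23 mm thick, 257 mm deep and 1569 mm tall, stand 1021 mm apart (outside-to-outside). Between them sit 6 shelves, each 19 mm thick and 257 mm deep, spanning the full gap between the sides. The bottom shelf rests on the floor (its underside at z = 0) and the clear gap between one shelf's top and the next shelf's underside is 278 mm.


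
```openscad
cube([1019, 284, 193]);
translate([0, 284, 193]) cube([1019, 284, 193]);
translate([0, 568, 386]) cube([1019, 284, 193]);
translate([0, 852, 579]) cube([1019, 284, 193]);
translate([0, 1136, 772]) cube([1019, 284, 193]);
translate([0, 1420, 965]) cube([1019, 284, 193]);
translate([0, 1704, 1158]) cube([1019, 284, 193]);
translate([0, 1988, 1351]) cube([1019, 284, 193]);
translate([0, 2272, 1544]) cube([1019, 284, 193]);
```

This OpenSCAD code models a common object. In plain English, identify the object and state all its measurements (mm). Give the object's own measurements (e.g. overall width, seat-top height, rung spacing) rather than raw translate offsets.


A straight staircase of 9 solid steps. Each step is 1019 mm wide (x), 284 mm deep (y, the going) and 193 mm tall (the rise). The first step rests on the floor; each subsequent step sits one going further in +y and one rise higher in +z, directly behind and above the previous step with no overlap.


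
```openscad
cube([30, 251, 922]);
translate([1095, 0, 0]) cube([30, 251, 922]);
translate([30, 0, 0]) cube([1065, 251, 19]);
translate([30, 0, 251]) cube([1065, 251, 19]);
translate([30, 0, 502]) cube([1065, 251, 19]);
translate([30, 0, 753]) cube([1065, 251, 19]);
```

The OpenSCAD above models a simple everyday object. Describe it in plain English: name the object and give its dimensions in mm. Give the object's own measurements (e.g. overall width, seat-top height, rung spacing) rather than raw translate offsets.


An open bookshelf. Two side panels, each 30 mm thick, 251 mm deep and 922 mm tall, stand 1125 mm apart (outside-to-outside). Between them sit 4 shelves, each 19 mm thick and 251 mm deep, spanning the full gap between the sides. The bottom shelf rests on the floor (its underside at z = 0) and the clear gap between one shelf's top and the next shelf's underside is 232 mm.


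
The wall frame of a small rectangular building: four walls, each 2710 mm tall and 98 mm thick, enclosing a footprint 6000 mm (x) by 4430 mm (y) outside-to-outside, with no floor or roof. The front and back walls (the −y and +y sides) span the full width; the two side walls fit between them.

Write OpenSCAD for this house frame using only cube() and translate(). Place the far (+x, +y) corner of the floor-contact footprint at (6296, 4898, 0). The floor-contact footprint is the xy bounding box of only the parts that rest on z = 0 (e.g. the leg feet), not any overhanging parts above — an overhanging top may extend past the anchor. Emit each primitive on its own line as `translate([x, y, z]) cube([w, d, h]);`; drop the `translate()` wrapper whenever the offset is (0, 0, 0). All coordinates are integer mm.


translate([296, 468, 0]) cube([6000, 98, 2710]);
translate([296, 4800, 0]) cube([6000, 98, 2710]);
translate([296, 566, 0]) cube([98, 4234, 2710]);
translate([6198, 566, 0]) cube([98, 4234, 2710]);


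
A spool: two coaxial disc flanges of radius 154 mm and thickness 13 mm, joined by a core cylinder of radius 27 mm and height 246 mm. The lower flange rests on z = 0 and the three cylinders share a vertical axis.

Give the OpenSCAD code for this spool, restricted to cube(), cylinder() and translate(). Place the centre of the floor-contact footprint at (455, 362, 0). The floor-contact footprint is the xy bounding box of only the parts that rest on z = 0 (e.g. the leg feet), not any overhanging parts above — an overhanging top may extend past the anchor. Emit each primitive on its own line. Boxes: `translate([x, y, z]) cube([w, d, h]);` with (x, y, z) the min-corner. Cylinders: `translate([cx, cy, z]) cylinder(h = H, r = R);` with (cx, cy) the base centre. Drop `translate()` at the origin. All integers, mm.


translate([455, 362, 0]) cylinder(h = 13, r = 154);
translate([455, 362, 13]) cylinder(h = 246, r = 27);
translate([455, 362, 259]) cylinder(h = 13, r = 154);


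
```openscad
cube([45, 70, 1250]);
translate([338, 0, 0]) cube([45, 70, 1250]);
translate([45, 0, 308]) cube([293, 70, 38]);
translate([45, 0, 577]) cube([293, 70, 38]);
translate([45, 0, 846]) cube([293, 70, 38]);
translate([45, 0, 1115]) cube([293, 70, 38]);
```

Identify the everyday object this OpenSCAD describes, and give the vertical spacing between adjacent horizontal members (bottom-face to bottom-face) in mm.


A ladder. The rung spacing is 269 mm.

Two tall 45×70 posts with 4 short bars between them — a ladder. Adjacent rungs sit at z = 308 and z = 577, so the spacing is 577 − 308 = 269 mm.


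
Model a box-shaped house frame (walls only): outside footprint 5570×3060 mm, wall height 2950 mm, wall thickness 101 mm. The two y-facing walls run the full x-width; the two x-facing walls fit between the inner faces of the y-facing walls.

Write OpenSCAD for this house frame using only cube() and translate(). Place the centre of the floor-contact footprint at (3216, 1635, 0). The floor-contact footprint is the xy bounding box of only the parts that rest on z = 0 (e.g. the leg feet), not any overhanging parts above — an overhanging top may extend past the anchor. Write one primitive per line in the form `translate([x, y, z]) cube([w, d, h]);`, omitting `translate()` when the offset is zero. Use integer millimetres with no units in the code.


translate([431, 105, 0]) cube([5570, 101, 2950]);
translate([431, 3064, 0]) cube([5570, 101, 2950]);
translate([431, 206, 0]) cube([101, 2858, 2950]);
translate([5900, 206, 0]) cube([101, 2858, 2950]);


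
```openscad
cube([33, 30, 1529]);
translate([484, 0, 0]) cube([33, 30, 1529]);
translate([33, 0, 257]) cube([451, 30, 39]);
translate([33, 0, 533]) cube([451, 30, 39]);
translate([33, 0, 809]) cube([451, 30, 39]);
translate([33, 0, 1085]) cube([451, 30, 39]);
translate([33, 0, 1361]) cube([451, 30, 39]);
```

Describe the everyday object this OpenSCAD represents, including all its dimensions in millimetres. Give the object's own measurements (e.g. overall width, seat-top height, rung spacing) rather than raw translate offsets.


A straight ladder. Two 33×30 mm vertical rails, 1529 mm tall, stand 517 mm apart (outside-to-outside) with their front faces coplanar on the −y side. 5 rungs, each 30 mm deep and 39 mm tall, span between the inner faces of the rails, front faces flush with the rails. The lowest rung's underside is at z = 257 mm and rungs are spaced 276 mm apart (underside to underside).


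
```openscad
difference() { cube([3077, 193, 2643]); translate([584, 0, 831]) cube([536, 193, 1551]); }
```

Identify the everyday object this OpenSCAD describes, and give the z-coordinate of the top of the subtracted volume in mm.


A wall with a window opening. The window head height is 2382 mm.

A wall with a rectangular opening subtracted — a window. Sill at z = 831, opening 1551 mm tall, so the head is at 831 + 1551 = 2382 mm.


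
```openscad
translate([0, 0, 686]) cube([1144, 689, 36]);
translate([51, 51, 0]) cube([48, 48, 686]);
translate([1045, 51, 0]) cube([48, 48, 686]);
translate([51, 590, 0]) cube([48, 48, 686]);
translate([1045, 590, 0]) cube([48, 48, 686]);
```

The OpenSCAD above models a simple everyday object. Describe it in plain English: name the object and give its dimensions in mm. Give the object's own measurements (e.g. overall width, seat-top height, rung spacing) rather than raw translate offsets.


A table: top 1144 mm (x) × 689 mm (y), 36 mm thick, upper face at z = 722 mm, on four 48×48 mm square legs, each inset 51 mm from the nearest pair of top edges from z = 0 to the bottom of the top.


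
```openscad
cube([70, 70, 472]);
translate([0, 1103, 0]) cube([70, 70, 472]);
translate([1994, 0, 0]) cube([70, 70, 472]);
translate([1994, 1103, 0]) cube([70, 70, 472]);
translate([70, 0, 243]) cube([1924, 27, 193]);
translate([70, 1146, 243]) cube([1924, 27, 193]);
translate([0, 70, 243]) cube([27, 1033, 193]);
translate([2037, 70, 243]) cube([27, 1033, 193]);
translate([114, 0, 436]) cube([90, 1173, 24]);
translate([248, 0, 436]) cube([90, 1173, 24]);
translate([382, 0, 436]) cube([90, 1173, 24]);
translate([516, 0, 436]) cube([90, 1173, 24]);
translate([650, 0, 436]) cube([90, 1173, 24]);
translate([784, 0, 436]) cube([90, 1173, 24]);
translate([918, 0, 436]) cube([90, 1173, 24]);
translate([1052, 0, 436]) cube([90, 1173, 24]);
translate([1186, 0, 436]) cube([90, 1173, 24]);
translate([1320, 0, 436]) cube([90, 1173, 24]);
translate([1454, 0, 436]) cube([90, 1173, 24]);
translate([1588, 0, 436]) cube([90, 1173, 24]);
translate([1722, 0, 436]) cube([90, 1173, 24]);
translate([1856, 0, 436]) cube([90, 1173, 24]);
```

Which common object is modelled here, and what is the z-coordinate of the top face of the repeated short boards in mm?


A bed frame. The slat-top height is 460 mm.

Four posts, four rails, and a row of slats — a bed frame. Slats sit on the rails at z = 243 + 193 = 436; with slat thickness 24, the top is 460 mm.


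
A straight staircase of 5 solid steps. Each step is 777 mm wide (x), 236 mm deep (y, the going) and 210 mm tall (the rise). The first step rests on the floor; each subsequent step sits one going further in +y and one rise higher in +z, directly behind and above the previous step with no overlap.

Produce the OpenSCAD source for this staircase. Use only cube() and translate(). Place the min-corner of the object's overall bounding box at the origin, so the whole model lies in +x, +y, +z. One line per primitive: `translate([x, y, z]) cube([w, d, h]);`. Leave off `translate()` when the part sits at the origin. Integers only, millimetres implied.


cube([777, 236, 210]);
translate([0, 236, 210]) cube([777, 236, 210]);
translate([0, 472, 420]) cube([777, 236, 210]);
translate([0, 708, 630]) cube([777, 236, 210]);
translate([0, 944, 840]) cube([777, 236, 210]);


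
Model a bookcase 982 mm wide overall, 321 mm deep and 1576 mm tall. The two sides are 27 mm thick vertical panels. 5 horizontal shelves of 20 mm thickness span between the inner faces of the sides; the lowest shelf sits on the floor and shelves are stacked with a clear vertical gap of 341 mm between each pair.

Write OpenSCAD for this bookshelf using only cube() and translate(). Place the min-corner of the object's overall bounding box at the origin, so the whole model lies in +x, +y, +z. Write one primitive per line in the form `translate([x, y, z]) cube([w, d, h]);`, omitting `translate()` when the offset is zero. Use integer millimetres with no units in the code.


cube([27, 321, 1576]);
translate([955, 0, 0]) cube([27, 321, 1576]);
translate([27, 0, 0]) cube([928, 321, 20]);
translate([27, 0, 361]) cube([928, 321, 20]);
translate([27, 0, 722]) cube([928, 321, 20]);
translate([27, 0, 1083]) cube([928, 321, 20]);
translate([27, 0, 1444]) cube([928, 321, 20]);


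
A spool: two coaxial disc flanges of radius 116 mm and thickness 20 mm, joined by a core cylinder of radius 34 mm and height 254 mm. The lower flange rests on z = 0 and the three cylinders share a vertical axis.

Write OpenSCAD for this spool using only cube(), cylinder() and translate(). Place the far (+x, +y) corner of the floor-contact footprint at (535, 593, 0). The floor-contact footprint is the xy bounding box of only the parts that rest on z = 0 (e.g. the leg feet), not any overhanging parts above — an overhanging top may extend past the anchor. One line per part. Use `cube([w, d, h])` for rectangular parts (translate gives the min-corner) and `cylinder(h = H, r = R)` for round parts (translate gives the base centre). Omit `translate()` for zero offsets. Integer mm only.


translate([419, 477, 0]) cylinder(h = 20, r = 116);
translate([419, 477, 20]) cylinder(h = 254, r = 34);
translate([419, 477, 274]) cylinder(h = 20, r = 116);


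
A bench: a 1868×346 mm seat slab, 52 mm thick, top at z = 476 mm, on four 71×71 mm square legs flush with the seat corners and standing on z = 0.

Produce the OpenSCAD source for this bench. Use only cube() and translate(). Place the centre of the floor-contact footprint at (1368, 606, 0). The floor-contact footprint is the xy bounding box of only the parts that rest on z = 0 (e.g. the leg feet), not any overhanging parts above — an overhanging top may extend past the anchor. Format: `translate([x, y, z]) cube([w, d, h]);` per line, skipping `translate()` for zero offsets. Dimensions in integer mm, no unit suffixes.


// leg_h = 476 − 52 = 424
translate([434, 433, 424]) cube([1868, 346, 52]);
translate([434, 433, 0]) cube([71, 71, 424]);
translate([434, 708, 0]) cube([71, 71, 424]);
translate([2231, 433, 0]) cube([71, 71, 424]);
translate([2231, 708, 0]) cube([71, 71, 424]);


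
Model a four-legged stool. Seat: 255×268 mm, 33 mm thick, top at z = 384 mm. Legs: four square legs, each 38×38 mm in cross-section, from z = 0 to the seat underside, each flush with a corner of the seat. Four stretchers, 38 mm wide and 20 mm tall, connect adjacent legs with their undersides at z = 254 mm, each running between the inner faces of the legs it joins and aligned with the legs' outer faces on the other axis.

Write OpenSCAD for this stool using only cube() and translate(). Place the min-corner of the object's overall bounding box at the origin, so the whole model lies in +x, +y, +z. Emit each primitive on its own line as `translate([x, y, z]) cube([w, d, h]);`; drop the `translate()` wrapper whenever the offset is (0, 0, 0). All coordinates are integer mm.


translate([0, 0, 351]) cube([255, 268, 33]);
cube([38, 38, 351]);
translate([217, 0, 0]) cube([38, 38, 351]);
translate([0, 230, 0]) cube([38, 38, 351]);
translate([217, 230, 0]) cube([38, 38, 351]);
translate([38, 0, 254]) cube([179, 38, 20]);
translate([38, 230, 254]) cube([179, 38, 20]);
translate([0, 38, 254]) cube([38, 192, 20]);
translate([217, 38, 254]) cube([38, 192, 20]);
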